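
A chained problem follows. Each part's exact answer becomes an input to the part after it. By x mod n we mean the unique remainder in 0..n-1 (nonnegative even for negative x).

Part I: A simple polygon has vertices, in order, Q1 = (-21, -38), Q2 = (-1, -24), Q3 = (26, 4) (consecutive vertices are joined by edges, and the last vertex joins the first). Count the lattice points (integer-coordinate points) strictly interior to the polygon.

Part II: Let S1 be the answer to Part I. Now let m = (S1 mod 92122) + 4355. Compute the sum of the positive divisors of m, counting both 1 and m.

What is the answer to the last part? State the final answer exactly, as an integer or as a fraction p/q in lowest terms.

6144

Part I: cross terms: (-21*-24 - -1*-38)=466, (-1*4 - 26*-24)=620, (26*-38 - -21*4)=-904; twice the area = |182| = 182; area = 91; boundary points = 2 + 1 + 1 = 4; strictly interior points = area - boundary/2 + 1 = 90; answer 90
Part II: S1 = 90; m = 4445; 4445 = 5 * 7 * 127; sigma = (1 + 5) * (1 + 7) * (1 + 127) = 6 * 8 * 128 = 6144; answer 6144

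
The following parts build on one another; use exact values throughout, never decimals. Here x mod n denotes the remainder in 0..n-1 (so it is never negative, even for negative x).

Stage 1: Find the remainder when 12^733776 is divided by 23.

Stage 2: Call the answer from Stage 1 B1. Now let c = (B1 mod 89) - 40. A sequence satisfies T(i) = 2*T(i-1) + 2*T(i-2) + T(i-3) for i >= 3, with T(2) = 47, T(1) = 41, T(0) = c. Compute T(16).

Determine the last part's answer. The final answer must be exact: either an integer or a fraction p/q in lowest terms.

107524107

Stage 1: squarings mod 23: 12^1=12, 12^2=6, 12^4=13, 12^8=8, 12^16=18, 12^32=2, 12^64=4, 12^128=16, 12^256=3, 12^512=9, 12^1024=12, 12^2048=6, 12^4096=13, 12^8192=8, 12^16384=18, 12^32768=2, 12^65536=4, 12^131072=16, 12^262144=3, 12^524288=9; 12^733776 = 12^16 * 12^64 * 12^512 * 12^4096 * 12^8192 * 12^65536 * 12^131072 * 12^524288 = 2 (mod 23); answer 2
Stage 2: B1 = 2; c = -38; T(3) = 2*(47) + 2*(41) + 1*(-38) = 138; iterating: T(3)=138, T(4)=411, T(5)=1145, T(6)=3250, T(7)=9201, T(8)=26047, T(9)=73746, T(10)=208787, T(11)=591113, T(12)=1673546, T(13)=4738105, T(14)=13414415, T(15)=37978586, T(16)=107524107; answer 107524107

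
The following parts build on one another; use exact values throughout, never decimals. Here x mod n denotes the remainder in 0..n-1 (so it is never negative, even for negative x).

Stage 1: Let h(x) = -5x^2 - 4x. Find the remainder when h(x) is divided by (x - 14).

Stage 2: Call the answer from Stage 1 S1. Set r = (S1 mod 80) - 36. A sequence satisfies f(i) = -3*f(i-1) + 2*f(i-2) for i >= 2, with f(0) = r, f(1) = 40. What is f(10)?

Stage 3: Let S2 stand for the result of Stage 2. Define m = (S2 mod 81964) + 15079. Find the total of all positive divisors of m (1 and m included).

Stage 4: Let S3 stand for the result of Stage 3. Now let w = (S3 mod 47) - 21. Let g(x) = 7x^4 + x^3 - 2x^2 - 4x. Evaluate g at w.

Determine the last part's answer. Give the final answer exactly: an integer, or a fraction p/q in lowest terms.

Stage 1: remainder = value at the root: -5*(14)^2 - 4*(14)^1 = (-980) + (-56) = -1036; answer -1036
Stage 2: S1 = -1036; r = -32; f(2) = -3*(40) + 2*(-32) = -184; iterating: f(2)=-184, f(3)=632, f(4)=-2264, f(5)=8056, f(6)=-28696, f(7)=102200, f(8)=-363992, f(9)=1296376, f(10)=-4617112; answer -4617112
Stage 3: S2 = -4617112; m = 69915; 69915 = 3 * 5 * 59 * 79; sigma = (1 + 3) * (1 + 5) * (1 + 59) * (1 + 79) = 4 * 6 * 60 * 80 = 115200; answer 115200
Stage 4: S3 = 115200; w = -18; 7*(-18)^4 + 1*(-18)^3 - 2*(-18)^2 - 4*(-18)^1 = (734832) + (-5832) + (-648) + (72) = 728424; answer 728424

728424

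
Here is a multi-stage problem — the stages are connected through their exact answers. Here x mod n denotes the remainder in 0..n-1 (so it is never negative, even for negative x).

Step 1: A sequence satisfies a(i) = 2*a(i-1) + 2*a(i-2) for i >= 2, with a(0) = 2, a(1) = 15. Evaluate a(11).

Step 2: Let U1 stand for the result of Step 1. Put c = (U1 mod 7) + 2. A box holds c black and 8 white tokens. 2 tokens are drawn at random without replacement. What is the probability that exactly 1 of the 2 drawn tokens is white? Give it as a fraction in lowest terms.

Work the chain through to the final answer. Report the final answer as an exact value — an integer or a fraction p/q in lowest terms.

Step 1: a(2) = 2*(15) + 2*(2) = 34; iterating: a(2)=34, a(3)=98, a(4)=264, a(5)=724, a(6)=1976, a(7)=5400, a(8)=14752, a(9)=40304, a(10)=110112, a(11)=300832; answer 300832
Step 2: U1 = 300832; c = 2; total draws C(10,2) = 45; favorable C(8,1)*C(2,1) = 16; P = 16/45; answer 16/45

16/45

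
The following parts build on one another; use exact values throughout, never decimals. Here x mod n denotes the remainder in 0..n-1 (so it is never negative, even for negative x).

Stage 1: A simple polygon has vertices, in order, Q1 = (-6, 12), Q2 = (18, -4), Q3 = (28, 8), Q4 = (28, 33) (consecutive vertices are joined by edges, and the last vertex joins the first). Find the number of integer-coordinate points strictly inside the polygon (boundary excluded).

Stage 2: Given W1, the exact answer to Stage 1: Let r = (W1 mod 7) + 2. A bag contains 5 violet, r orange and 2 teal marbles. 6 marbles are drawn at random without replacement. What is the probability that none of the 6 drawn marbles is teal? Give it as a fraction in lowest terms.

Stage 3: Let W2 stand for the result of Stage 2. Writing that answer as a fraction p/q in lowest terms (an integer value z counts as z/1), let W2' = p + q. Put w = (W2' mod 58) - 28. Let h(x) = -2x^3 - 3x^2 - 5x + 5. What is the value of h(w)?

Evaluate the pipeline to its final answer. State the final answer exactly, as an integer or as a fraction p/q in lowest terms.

Stage 1: cross terms: (-6*-4 - 18*12)=-192, (18*8 - 28*-4)=256, (28*33 - 28*8)=700, (28*12 - -6*33)=534; twice the area = |1298| = 1298; area = 649; boundary points = 8 + 2 + 25 + 1 = 36; strictly interior points = area - boundary/2 + 1 = 632; answer 632
Stage 2: W1 = 632; r = 4; total draws C(11,6) = 462; favorable C(9,6) = 84; P = 2/11; answer 2/11
Stage 3: W2 = 2/11; threaded value p + q = 13; w = -15; -2*(-15)^3 - 3*(-15)^2 - 5*(-15)^1 + 5 = (6750) + (-675) + (75) + (5) = 6155; answer 6155

6155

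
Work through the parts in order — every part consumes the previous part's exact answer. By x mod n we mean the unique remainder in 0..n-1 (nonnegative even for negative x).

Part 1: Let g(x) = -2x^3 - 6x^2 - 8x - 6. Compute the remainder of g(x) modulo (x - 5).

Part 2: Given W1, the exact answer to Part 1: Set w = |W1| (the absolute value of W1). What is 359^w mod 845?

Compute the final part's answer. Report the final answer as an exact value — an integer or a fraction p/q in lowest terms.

376

Part 1: remainder = value at the root: -2*(5)^3 - 6*(5)^2 - 8*(5)^1 - 6 = (-250) + (-150) + (-40) + (-6) = -446; answer -446
Part 2: W1 = -446; w = 446; squarings mod 845: 359^1=359, 359^2=441, 359^4=131, 359^8=261, 359^16=521, 359^32=196, 359^64=391, 359^128=781, 359^256=716; 359^446 = 359^2 * 359^4 * 359^8 * 359^16 * 359^32 * 359^128 * 359^256 = 376 (mod 845); answer 376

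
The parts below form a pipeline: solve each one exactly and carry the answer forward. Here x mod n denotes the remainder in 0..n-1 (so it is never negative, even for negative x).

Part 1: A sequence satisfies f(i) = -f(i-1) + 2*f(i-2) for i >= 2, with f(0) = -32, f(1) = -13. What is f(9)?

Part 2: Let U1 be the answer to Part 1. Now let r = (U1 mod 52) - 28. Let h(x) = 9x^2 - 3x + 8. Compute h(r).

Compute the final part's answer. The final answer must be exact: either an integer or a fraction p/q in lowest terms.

2558

Part 1: f(2) = -1*(-13) + 2*(-32) = -51; iterating: f(2)=-51, f(3)=25, f(4)=-127, f(5)=177, f(6)=-431, f(7)=785, f(8)=-1647, f(9)=3217; answer 3217
Part 2: U1 = 3217; r = 17; 9*(17)^2 - 3*(17)^1 + 8 = (2601) + (-51) + (8) = 2558; answer 2558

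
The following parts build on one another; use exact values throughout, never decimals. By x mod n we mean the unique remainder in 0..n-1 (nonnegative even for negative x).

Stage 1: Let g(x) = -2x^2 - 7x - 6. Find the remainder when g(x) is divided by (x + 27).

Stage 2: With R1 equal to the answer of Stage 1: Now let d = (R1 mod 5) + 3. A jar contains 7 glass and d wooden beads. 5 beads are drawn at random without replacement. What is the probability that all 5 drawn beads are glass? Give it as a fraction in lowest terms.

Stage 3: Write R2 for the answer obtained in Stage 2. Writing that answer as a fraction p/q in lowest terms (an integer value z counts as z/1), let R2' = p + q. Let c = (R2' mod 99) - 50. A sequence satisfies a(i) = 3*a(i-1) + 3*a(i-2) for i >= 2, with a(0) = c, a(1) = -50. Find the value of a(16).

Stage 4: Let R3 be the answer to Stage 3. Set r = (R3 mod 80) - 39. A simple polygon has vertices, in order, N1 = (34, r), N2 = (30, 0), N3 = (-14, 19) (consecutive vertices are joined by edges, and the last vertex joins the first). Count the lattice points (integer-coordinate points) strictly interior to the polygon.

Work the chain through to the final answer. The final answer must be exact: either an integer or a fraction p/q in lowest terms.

420

Stage 1: remainder = value at the root: -2*(-27)^2 - 7*(-27)^1 - 6 = (-1458) + (189) + (-6) = -1275; answer -1275
Stage 2: R1 = -1275; d = 3; total draws C(10,5) = 252; favorable C(7,5) = 21; P = 1/12; answer 1/12
Stage 3: R2 = 1/12; threaded value p + q = 13; c = -37; a(2) = 3*(-50) + 3*(-37) = -261; iterating: a(2)=-261, a(3)=-933, a(4)=-3582, a(5)=-13545, a(6)=-51381, a(7)=-194778, a(8)=-738477, a(9)=-2799765, a(10)=-10614726, a(11)=-40243473, a(12)=-152574597, a(13)=-578454210, a(14)=-2193086421, a(15)=-8314621893, a(16)=-31523124942; answer -31523124942
Stage 4: R3 = -31523124942; r = -21; cross terms: (34*0 - 30*-21)=630, (30*19 - -14*0)=570, (-14*-21 - 34*19)=-352; twice the area = |848| = 848; area = 424; boundary points = 1 + 1 + 8 = 10; strictly interior points = area - boundary/2 + 1 = 420; answer 420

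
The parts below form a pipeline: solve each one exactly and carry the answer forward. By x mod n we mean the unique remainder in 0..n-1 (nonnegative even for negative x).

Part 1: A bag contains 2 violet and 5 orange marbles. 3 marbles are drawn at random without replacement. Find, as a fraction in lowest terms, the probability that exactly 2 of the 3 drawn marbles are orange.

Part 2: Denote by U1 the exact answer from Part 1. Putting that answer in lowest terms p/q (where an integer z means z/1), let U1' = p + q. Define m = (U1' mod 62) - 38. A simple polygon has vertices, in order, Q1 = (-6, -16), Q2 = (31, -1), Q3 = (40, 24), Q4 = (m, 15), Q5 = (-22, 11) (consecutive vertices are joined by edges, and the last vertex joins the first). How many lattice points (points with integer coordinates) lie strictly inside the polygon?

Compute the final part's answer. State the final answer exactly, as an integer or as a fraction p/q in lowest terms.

Part 1: total draws C(7,3) = 35; favorable C(5,2)*C(2,1) = 20; P = 4/7; answer 4/7
Part 2: U1 = 4/7; threaded value p + q = 11; m = -27; cross terms: (-6*-1 - 31*-16)=502, (31*24 - 40*-1)=784, (40*15 - -27*24)=1248, (-27*11 - -22*15)=33, (-22*-16 - -6*11)=418; twice the area = |2985| = 2985; area = 2985/2; boundary points = 1 + 1 + 1 + 1 + 1 = 5; strictly interior points = area - boundary/2 + 1 = 1491; answer 1491

1491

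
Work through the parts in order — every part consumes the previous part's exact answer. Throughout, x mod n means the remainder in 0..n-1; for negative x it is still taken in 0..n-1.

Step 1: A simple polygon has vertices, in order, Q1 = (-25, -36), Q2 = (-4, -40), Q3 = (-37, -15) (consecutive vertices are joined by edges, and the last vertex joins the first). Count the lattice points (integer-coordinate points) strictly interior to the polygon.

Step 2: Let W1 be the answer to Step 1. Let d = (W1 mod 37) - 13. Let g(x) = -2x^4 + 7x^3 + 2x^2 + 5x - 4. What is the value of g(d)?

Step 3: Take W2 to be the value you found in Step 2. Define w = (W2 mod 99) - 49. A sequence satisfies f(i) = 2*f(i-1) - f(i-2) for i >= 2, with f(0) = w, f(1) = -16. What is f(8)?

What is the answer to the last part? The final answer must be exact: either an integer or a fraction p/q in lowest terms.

Step 1: cross terms: (-25*-40 - -4*-36)=856, (-4*-15 - -37*-40)=-1420, (-37*-36 - -25*-15)=957; twice the area = |393| = 393; area = 393/2; boundary points = 1 + 1 + 3 = 5; strictly interior points = area - boundary/2 + 1 = 195; answer 195
Step 2: W1 = 195; d = -3; -2*(-3)^4 + 7*(-3)^3 + 2*(-3)^2 + 5*(-3)^1 - 4 = (-162) + (-189) + (18) + (-15) + (-4) = -352; answer -352
Step 3: W2 = -352; w = -5; f(2) = 2*(-16) - 1*(-5) = -27; iterating: f(2)=-27, f(3)=-38, f(4)=-49, f(5)=-60, f(6)=-71, f(7)=-82, f(8)=-93; answer -93

-93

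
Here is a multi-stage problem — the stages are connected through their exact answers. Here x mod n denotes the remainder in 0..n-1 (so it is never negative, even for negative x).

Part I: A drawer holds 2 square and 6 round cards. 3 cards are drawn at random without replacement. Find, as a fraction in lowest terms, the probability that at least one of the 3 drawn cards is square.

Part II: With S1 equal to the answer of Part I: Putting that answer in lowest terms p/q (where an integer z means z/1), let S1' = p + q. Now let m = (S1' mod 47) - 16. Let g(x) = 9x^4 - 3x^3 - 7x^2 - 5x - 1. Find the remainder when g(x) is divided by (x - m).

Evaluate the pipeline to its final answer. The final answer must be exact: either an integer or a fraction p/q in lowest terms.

Part I: total draws C(8,3) = 56; complement C(6,3) = 20; favorable 56 - 20 = 36; P = 9/14; answer 9/14
Part II: S1 = 9/14; threaded value p + q = 23; m = 7; remainder = value at the root: 9*(7)^4 - 3*(7)^3 - 7*(7)^2 - 5*(7)^1 - 1 = (21609) + (-1029) + (-343) + (-35) + (-1) = 20201; answer 20201

20201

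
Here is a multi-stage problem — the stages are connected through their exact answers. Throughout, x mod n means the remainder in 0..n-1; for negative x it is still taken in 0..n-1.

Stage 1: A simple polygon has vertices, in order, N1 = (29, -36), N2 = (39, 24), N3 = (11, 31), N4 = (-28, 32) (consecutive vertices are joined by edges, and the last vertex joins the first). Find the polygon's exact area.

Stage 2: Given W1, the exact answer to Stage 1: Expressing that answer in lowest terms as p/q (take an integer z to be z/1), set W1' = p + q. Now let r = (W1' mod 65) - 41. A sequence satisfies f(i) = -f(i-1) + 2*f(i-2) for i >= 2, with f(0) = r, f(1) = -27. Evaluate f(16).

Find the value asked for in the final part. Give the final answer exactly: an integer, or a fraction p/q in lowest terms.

939351

Stage 1: cross terms: (29*24 - 39*-36)=2100, (39*31 - 11*24)=945, (11*32 - -28*31)=1220, (-28*-36 - 29*32)=80; twice the area = |4345| = 4345; area = 4345/2; answer 4345/2
Stage 2: W1 = 4345/2; threaded value p + q = 4347; r = 16; f(2) = -1*(-27) + 2*(16) = 59; iterating: f(2)=59, f(3)=-113, f(4)=231, f(5)=-457, f(6)=919, f(7)=-1833, f(8)=3671, f(9)=-7337, f(10)=14679, f(11)=-29353, f(12)=58711, f(13)=-117417, f(14)=234839, f(15)=-469673, f(16)=939351; answer 939351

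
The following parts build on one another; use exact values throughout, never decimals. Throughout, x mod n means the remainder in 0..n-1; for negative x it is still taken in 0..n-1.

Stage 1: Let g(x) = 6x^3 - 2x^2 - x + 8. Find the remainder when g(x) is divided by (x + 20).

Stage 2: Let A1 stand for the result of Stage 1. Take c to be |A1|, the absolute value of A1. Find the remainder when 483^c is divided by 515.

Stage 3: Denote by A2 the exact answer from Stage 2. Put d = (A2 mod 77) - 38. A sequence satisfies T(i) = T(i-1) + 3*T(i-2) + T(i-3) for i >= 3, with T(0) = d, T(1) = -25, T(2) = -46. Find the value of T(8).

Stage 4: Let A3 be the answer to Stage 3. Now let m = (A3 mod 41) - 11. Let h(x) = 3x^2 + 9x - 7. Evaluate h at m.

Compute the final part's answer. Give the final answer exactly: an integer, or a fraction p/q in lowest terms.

Stage 1: remainder = value at the root: 6*(-20)^3 - 2*(-20)^2 - 1*(-20)^1 + 8 = (-48000) + (-800) + (20) + (8) = -48772; answer -48772
Stage 2: A1 = -48772; c = 48772; squarings mod 515: 483^1=483, 483^2=509, 483^4=36, 483^8=266, 483^16=201, 483^32=231, 483^64=316, 483^128=461, 483^256=341, 483^512=406, 483^1024=36, 483^2048=266, 483^4096=201, 483^8192=231, 483^16384=316, 483^32768=461; 483^48772 = 483^4 * 483^128 * 483^512 * 483^1024 * 483^2048 * 483^4096 * 483^8192 * 483^32768 = 201 (mod 515); answer 201
Stage 3: A2 = 201; d = 9; T(3) = 1*(-46) + 3*(-25) + 1*(9) = -112; iterating: T(3)=-112, T(4)=-275, T(5)=-657, T(6)=-1594, T(7)=-3840, T(8)=-9279; answer -9279
Stage 4: A3 = -9279; m = 17; 3*(17)^2 + 9*(17)^1 - 7 = (867) + (153) + (-7) = 1013; answer 1013

1013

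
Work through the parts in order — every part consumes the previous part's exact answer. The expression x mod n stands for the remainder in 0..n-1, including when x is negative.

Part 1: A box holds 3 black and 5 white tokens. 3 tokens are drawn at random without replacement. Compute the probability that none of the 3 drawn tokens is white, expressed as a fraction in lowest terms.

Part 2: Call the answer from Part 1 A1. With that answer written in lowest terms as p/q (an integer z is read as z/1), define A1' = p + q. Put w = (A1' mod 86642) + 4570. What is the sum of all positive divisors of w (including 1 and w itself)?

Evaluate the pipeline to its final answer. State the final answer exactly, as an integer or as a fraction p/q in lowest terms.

Part 1: total draws C(8,3) = 56; favorable C(3,3) = 1; P = 1/56; answer 1/56
Part 2: A1 = 1/56; threaded value p + q = 57; w = 4627; 4627 = 7 * 661; sigma = (1 + 7) * (1 + 661) = 8 * 662 = 5296; answer 5296

5296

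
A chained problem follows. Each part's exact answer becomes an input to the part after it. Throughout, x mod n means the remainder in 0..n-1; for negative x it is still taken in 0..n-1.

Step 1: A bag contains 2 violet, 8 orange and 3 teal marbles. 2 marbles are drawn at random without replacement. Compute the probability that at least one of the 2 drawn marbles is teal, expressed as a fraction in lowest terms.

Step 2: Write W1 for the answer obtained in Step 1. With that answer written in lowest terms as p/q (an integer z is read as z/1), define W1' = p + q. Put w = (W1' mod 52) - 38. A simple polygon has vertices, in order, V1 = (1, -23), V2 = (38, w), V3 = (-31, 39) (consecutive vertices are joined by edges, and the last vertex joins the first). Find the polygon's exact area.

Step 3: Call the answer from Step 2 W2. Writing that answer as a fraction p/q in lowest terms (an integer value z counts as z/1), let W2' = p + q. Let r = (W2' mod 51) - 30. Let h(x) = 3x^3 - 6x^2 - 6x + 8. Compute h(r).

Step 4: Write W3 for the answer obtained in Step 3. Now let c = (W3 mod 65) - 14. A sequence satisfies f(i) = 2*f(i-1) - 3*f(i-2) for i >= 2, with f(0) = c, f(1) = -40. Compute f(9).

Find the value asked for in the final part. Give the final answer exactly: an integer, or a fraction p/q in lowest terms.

Step 1: total draws C(13,2) = 78; complement C(10,2) = 45; favorable 78 - 45 = 33; P = 11/26; answer 11/26
Step 2: W1 = 11/26; threaded value p + q = 37; w = -1; cross terms: (1*-1 - 38*-23)=873, (38*39 - -31*-1)=1451, (-31*-23 - 1*39)=674; twice the area = |2998| = 2998; area = 1499; answer 1499
Step 3: W2 = 1499; threaded value p + q = 1500; r = -9; 3*(-9)^3 - 6*(-9)^2 - 6*(-9)^1 + 8 = (-2187) + (-486) + (54) + (8) = -2611; answer -2611
Step 4: W3 = -2611; c = 40; f(2) = 2*(-40) - 3*(40) = -200; iterating: f(2)=-200, f(3)=-280, f(4)=40, f(5)=920, f(6)=1720, f(7)=680, f(8)=-3800, f(9)=-9640; answer -9640

-9640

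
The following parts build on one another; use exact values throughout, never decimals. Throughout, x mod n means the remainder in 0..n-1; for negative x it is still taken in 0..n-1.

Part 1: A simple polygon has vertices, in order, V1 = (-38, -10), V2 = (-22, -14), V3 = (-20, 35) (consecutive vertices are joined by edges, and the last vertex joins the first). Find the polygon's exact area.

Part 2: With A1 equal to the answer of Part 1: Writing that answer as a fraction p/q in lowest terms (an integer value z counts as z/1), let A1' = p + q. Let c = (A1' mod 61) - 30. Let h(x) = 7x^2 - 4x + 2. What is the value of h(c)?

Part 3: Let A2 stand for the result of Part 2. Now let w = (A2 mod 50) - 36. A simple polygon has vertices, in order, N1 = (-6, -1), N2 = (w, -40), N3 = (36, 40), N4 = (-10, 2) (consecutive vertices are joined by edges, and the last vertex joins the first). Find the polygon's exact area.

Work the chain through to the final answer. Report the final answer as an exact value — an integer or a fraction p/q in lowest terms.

Part 1: cross terms: (-38*-14 - -22*-10)=312, (-22*35 - -20*-14)=-1050, (-20*-10 - -38*35)=1530; twice the area = |792| = 792; area = 396; answer 396
Part 2: A1 = 396; threaded value p + q = 397; c = 1; 7*(1)^2 - 4*(1)^1 + 2 = (7) + (-4) + (2) = 5; answer 5
Part 3: A2 = 5; w = -31; cross terms: (-6*-40 - -31*-1)=209, (-31*40 - 36*-40)=200, (36*2 - -10*40)=472, (-10*-1 - -6*2)=22; twice the area = |903| = 903; area = 903/2; answer 903/2

903/2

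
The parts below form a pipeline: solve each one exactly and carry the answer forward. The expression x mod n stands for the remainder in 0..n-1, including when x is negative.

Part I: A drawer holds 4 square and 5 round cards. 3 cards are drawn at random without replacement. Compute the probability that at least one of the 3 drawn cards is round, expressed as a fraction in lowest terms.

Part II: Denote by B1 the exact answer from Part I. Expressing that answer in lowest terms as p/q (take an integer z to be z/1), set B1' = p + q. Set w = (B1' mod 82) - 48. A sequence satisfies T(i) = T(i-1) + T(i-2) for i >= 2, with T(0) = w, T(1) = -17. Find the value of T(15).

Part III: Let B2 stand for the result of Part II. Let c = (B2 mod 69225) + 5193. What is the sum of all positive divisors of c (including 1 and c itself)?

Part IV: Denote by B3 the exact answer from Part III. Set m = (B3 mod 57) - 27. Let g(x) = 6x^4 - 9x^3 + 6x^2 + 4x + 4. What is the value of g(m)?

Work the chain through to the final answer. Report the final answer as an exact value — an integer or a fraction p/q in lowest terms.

9916

Part I: total draws C(9,3) = 84; complement C(4,3) = 4; favorable 84 - 4 = 80; P = 20/21; answer 20/21
Part II: B1 = 20/21; threaded value p + q = 41; w = -7; T(2) = 1*(-17) + 1*(-7) = -24; iterating: T(2)=-24, T(3)=-41, T(4)=-65, T(5)=-106, T(6)=-171, T(7)=-277, T(8)=-448, T(9)=-725, T(10)=-1173, T(11)=-1898, T(12)=-3071, T(13)=-4969, T(14)=-8040, T(15)=-13009; answer -13009
Part III: B2 = -13009; c = 61409; 61409 is prime, so its only divisors are 1 and 61409; sigma = 1 + 61409 = 61410; answer 61410
Part IV: B3 = 61410; m = -6; 6*(-6)^4 - 9*(-6)^3 + 6*(-6)^2 + 4*(-6)^1 + 4 = (7776) + (1944) + (216) + (-24) + (4) = 9916; answer 9916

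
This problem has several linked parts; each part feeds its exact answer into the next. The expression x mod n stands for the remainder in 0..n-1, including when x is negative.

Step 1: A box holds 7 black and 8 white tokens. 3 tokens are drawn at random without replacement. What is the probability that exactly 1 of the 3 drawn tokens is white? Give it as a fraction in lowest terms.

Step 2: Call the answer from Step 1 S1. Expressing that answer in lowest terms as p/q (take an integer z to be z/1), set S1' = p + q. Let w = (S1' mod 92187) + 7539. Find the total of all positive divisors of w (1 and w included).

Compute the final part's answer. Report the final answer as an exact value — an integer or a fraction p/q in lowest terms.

Step 1: total draws C(15,3) = 455; favorable C(8,1)*C(7,2) = 168; P = 24/65; answer 24/65
Step 2: S1 = 24/65; threaded value p + q = 89; w = 7628; 7628 = 2^2 * 1907; sigma = (1 + 2 + 4) * (1 + 1907) = 7 * 1908 = 13356; answer 13356

13356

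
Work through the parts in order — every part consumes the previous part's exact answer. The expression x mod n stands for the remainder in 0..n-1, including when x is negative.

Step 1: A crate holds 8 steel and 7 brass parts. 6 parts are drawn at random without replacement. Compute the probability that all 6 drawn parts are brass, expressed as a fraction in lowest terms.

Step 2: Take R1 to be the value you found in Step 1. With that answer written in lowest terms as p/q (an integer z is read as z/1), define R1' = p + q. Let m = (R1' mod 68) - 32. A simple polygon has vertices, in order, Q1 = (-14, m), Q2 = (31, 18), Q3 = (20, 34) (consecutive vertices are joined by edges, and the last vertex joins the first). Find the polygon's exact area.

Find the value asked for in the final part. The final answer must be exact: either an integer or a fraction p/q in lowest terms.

437

Step 1: total draws C(15,6) = 5005; favorable C(7,6) = 7; P = 1/715; answer 1/715
Step 2: R1 = 1/715; threaded value p + q = 716; m = 4; cross terms: (-14*18 - 31*4)=-376, (31*34 - 20*18)=694, (20*4 - -14*34)=556; twice the area = |874| = 874; area = 437; answer 437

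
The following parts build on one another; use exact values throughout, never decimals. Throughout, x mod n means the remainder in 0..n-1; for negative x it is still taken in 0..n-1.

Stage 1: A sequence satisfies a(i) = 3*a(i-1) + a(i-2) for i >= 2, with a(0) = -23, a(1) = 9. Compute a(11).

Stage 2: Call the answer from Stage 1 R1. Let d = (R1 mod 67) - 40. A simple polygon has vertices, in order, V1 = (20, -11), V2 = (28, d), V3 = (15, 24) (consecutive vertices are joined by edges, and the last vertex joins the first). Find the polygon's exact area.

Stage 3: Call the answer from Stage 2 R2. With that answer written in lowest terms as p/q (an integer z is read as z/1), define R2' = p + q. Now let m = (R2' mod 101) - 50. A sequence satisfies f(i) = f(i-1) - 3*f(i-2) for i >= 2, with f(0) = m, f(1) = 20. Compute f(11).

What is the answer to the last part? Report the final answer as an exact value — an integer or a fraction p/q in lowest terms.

2270

Stage 1: a(2) = 3*(9) + 1*(-23) = 4; iterating: a(2)=4, a(3)=21, a(4)=67, a(5)=222, a(6)=733, a(7)=2421, a(8)=7996, a(9)=26409, a(10)=87223, a(11)=288078; answer 288078
Stage 2: R1 = 288078; d = 5; cross terms: (20*5 - 28*-11)=408, (28*24 - 15*5)=597, (15*-11 - 20*24)=-645; twice the area = |360| = 360; area = 180; answer 180
Stage 3: R2 = 180; threaded value p + q = 181; m = 30; f(2) = 1*(20) - 3*(30) = -70; iterating: f(2)=-70, f(3)=-130, f(4)=80, f(5)=470, f(6)=230, f(7)=-1180, f(8)=-1870, f(9)=1670, f(10)=7280, f(11)=2270; answer 2270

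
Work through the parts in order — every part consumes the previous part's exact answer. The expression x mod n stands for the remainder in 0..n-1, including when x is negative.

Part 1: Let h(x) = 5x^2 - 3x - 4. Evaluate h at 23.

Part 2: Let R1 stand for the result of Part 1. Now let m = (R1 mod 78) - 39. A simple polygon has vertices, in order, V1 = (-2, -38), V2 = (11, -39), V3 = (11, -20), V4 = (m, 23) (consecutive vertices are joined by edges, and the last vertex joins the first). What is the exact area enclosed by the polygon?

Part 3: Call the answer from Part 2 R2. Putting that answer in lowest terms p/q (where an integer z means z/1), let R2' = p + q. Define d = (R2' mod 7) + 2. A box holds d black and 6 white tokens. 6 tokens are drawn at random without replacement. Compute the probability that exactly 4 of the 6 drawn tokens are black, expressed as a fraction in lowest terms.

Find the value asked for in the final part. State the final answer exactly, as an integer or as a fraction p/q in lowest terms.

1/14

Part 1: 5*(23)^2 - 3*(23)^1 - 4 = (2645) + (-69) + (-4) = 2572; answer 2572
Part 2: R1 = 2572; m = 37; cross terms: (-2*-39 - 11*-38)=496, (11*-20 - 11*-39)=209, (11*23 - 37*-20)=993, (37*-38 - -2*23)=-1360; twice the area = |338| = 338; area = 169; answer 169
Part 3: R2 = 169; threaded value p + q = 170; d = 4; total draws C(10,6) = 210; favorable C(4,4)*C(6,2) = 15; P = 1/14; answer 1/14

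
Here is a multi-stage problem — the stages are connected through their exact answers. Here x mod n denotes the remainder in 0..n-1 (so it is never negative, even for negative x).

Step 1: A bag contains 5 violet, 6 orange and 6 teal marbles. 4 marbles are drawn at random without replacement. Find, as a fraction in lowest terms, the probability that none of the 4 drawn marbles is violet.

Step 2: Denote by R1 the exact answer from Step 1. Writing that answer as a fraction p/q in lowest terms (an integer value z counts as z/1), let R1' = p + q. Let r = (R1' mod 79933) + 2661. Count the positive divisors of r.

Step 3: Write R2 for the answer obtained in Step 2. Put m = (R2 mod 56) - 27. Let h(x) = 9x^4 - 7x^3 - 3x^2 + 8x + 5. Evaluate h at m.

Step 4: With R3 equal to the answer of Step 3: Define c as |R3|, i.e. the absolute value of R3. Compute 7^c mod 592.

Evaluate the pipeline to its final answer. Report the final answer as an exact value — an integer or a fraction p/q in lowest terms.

Step 1: total draws C(17,4) = 2380; favorable C(12,4) = 495; P = 99/476; answer 99/476
Step 2: R1 = 99/476; threaded value p + q = 575; r = 3236; 3236 = 2^2 * 809; number of divisors = (2+1) * (1+1) = 6; answer 6
Step 3: R2 = 6; m = -21; 9*(-21)^4 - 7*(-21)^3 - 3*(-21)^2 + 8*(-21)^1 + 5 = (1750329) + (64827) + (-1323) + (-168) + (5) = 1813670; answer 1813670
Step 4: R3 = 1813670; c = 1813670; squarings mod 592: 7^1=7, 7^2=49, 7^4=33, 7^8=497, 7^16=145, 7^32=305, 7^64=81, 7^128=49, 7^256=33, 7^512=497, 7^1024=145, 7^2048=305, 7^4096=81, 7^8192=49, 7^16384=33, 7^32768=497, 7^65536=145, 7^131072=305, 7^262144=81, 7^524288=49, 7^1048576=33; 7^1813670 = 7^2 * 7^4 * 7^32 * 7^128 * 7^1024 * 7^2048 * 7^8192 * 7^32768 * 7^65536 * 7^131072 * 7^524288 * 7^1048576 = 497 (mod 592); answer 497

497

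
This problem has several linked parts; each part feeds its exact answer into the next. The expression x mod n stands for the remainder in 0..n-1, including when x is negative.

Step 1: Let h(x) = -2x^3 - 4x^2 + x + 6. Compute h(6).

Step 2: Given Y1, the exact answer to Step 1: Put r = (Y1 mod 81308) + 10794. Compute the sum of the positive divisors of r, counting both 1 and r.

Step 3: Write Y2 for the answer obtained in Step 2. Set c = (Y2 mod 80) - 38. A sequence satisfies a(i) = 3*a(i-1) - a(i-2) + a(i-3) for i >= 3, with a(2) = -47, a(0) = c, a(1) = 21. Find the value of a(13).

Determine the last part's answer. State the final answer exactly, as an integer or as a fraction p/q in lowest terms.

Step 1: -2*(6)^3 - 4*(6)^2 + 1*(6)^1 + 6 = (-432) + (-144) + (6) + (6) = -564; answer -564
Step 2: Y1 = -564; r = 91538; 91538 = 2 * 37 * 1237; sigma = (1 + 2) * (1 + 37) * (1 + 1237) = 3 * 38 * 1238 = 141132; answer 141132
Step 3: Y2 = 141132; c = -26; a(3) = 3*(-47) - 1*(21) + 1*(-26) = -188; iterating: a(3)=-188, a(4)=-496, a(5)=-1347, a(6)=-3733, a(7)=-10348, a(8)=-28658, a(9)=-79359, a(10)=-219767, a(11)=-608600, a(12)=-1685392, a(13)=-4667343; answer -4667343

-4667343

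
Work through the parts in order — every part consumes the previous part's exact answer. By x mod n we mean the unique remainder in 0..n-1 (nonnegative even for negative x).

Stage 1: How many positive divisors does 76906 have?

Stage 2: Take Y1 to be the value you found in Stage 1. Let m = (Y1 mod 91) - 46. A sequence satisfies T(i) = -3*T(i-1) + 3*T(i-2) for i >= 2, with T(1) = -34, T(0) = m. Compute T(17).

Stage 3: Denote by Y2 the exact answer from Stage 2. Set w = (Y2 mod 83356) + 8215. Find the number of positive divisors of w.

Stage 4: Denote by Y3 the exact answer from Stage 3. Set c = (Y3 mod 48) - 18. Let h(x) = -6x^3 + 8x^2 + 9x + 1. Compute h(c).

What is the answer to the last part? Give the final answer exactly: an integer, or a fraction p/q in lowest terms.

17907

Stage 1: 76906 = 2 * 38453; number of divisors = (1+1) * (1+1) = 4; answer 4
Stage 2: Y1 = 4; m = -42; T(2) = -3*(-34) + 3*(-42) = -24; iterating: T(2)=-24, T(3)=-30, T(4)=18, T(5)=-144, T(6)=486, T(7)=-1890, T(8)=7128, T(9)=-27054, T(10)=102546, T(11)=-388800, T(12)=1474038, T(13)=-5588514, T(14)=21187656, T(15)=-80328510, T(16)=304548498, T(17)=-1154631024; answer -1154631024
Stage 3: Y2 = -1154631024; w = 24503; 24503 = 107 * 229; number of divisors = (1+1) * (1+1) = 4; answer 4
Stage 4: Y3 = 4; c = -14; -6*(-14)^3 + 8*(-14)^2 + 9*(-14)^1 + 1 = (16464) + (1568) + (-126) + (1) = 17907; answer 17907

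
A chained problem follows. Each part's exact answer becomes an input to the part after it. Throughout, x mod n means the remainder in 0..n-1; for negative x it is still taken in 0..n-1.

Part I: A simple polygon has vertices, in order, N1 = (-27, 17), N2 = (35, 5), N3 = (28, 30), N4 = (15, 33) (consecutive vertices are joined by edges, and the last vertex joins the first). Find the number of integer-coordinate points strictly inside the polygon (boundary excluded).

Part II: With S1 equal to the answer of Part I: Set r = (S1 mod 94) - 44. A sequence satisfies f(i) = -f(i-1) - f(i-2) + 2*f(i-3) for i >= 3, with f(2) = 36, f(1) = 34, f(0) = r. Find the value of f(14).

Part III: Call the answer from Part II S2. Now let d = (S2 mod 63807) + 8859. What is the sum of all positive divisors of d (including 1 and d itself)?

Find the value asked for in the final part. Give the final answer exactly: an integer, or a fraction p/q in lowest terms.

Part I: cross terms: (-27*5 - 35*17)=-730, (35*30 - 28*5)=910, (28*33 - 15*30)=474, (15*17 - -27*33)=1146; twice the area = |1800| = 1800; area = 900; boundary points = 2 + 1 + 1 + 2 = 6; strictly interior points = area - boundary/2 + 1 = 898; answer 898
Part II: S1 = 898; r = 8; f(3) = -1*(36) - 1*(34) + 2*(8) = -54; iterating: f(3)=-54, f(4)=86, f(5)=40, f(6)=-234, f(7)=366, f(8)=-52, f(9)=-782, f(10)=1566, f(11)=-888, f(12)=-2242, f(13)=6262, f(14)=-5796; answer -5796
Part III: S2 = -5796; d = 66870; 66870 = 2 * 3^2 * 5 * 743; sigma = (1 + 2) * (1 + 3 + 9) * (1 + 5) * (1 + 743) = 3 * 13 * 6 * 744 = 174096; answer 174096

174096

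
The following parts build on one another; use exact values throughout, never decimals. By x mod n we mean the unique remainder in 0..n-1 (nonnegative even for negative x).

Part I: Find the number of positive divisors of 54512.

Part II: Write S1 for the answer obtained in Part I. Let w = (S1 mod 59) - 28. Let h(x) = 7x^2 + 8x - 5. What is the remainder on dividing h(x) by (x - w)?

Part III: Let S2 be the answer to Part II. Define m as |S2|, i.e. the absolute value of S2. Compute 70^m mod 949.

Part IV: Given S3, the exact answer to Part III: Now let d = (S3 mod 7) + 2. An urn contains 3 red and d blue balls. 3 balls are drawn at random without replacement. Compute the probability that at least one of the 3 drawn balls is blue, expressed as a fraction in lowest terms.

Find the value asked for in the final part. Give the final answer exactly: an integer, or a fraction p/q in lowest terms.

83/84

Part I: 54512 = 2^4 * 3407; number of divisors = (4+1) * (1+1) = 10; answer 10
Part II: S1 = 10; w = -18; remainder = value at the root: 7*(-18)^2 + 8*(-18)^1 - 5 = (2268) + (-144) + (-5) = 2119; answer 2119
Part III: S2 = 2119; m = 2119; squarings mod 949: 70^1=70, 70^2=155, 70^4=300, 70^8=794, 70^16=300, 70^32=794, 70^64=300, 70^128=794, 70^256=300, 70^512=794, 70^1024=300, 70^2048=794; 70^2119 = 70^1 * 70^2 * 70^4 * 70^64 * 70^2048 = 879 (mod 949); answer 879
Part IV: S3 = 879; d = 6; total draws C(9,3) = 84; complement C(3,3) = 1; favorable 84 - 1 = 83; P = 83/84; answer 83/84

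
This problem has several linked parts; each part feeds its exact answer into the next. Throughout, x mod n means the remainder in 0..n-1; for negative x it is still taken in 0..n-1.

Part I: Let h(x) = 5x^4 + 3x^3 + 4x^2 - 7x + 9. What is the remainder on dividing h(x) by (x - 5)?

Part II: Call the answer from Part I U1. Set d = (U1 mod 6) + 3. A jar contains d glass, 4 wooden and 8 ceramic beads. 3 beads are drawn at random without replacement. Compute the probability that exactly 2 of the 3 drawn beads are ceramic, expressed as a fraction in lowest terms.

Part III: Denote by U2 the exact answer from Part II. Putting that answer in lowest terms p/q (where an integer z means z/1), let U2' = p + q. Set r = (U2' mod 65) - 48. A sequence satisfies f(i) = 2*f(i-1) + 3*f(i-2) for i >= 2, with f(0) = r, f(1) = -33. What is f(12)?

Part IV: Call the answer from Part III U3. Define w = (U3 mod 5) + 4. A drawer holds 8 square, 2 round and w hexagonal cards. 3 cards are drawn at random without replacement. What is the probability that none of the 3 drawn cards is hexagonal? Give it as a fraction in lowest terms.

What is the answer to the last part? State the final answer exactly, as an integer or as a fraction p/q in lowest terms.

5/34

Part I: remainder = value at the root: 5*(5)^4 + 3*(5)^3 + 4*(5)^2 - 7*(5)^1 + 9 = (3125) + (375) + (100) + (-35) + (9) = 3574; answer 3574
Part II: U1 = 3574; d = 7; total draws C(19,3) = 969; favorable C(8,2)*C(11,1) = 308; P = 308/969; answer 308/969
Part III: U2 = 308/969; threaded value p + q = 1277; r = -6; f(2) = 2*(-33) + 3*(-6) = -84; iterating: f(2)=-84, f(3)=-267, f(4)=-786, f(5)=-2373, f(6)=-7104, f(7)=-21327, f(8)=-63966, f(9)=-191913, f(10)=-575724, f(11)=-1727187, f(12)=-5181546; answer -5181546
Part IV: U3 = -5181546; w = 8; total draws C(18,3) = 816; favorable C(10,3) = 120; P = 5/34; answer 5/34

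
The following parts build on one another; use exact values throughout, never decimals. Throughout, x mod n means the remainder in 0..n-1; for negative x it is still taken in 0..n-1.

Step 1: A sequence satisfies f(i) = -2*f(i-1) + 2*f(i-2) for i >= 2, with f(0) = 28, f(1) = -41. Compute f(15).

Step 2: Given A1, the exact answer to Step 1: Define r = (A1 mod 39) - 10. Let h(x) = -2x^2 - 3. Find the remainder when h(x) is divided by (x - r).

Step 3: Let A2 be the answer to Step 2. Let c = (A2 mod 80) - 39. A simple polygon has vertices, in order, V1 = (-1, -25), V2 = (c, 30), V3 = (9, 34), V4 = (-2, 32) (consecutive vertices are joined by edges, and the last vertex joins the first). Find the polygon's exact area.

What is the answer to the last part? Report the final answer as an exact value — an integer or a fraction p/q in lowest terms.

Step 1: f(2) = -2*(-41) + 2*(28) = 138; iterating: f(2)=138, f(3)=-358, f(4)=992, f(5)=-2700, f(6)=7384, f(7)=-20168, f(8)=55104, f(9)=-150544, f(10)=411296, f(11)=-1123680, f(12)=3069952, f(13)=-8387264, f(14)=22914432, f(15)=-62603392; answer -62603392
Step 2: A1 = -62603392; r = 22; remainder = value at the root: -2*(22)^2 - 3 = (-968) + (-3) = -971; answer -971
Step 3: A2 = -971; c = 30; cross terms: (-1*30 - 30*-25)=720, (30*34 - 9*30)=750, (9*32 - -2*34)=356, (-2*-25 - -1*32)=82; twice the area = |1908| = 1908; area = 954; answer 954

954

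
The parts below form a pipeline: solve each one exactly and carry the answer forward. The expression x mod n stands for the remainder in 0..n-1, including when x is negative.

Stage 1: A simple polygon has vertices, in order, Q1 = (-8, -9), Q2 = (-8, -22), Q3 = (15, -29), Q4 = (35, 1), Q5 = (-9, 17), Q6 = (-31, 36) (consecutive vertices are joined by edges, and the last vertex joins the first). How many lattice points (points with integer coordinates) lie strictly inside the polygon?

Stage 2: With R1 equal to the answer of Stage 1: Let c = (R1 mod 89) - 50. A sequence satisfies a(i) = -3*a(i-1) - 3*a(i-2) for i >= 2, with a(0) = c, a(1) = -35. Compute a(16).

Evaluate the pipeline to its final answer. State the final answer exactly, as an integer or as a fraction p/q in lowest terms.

Stage 1: cross terms: (-8*-22 - -8*-9)=104, (-8*-29 - 15*-22)=562, (15*1 - 35*-29)=1030, (35*17 - -9*1)=604, (-9*36 - -31*17)=203, (-31*-9 - -8*36)=567; twice the area = |3070| = 3070; area = 1535; boundary points = 13 + 1 + 10 + 4 + 1 + 1 = 30; strictly interior points = area - boundary/2 + 1 = 1521; answer 1521
Stage 2: R1 = 1521; c = -42; a(2) = -3*(-35) - 3*(-42) = 231; iterating: a(2)=231, a(3)=-588, a(4)=1071, a(5)=-1449, a(6)=1134, a(7)=945, a(8)=-6237, a(9)=15876, a(10)=-28917, a(11)=39123, a(12)=-30618, a(13)=-25515, a(14)=168399, a(15)=-428652, a(16)=780759; answer 780759

780759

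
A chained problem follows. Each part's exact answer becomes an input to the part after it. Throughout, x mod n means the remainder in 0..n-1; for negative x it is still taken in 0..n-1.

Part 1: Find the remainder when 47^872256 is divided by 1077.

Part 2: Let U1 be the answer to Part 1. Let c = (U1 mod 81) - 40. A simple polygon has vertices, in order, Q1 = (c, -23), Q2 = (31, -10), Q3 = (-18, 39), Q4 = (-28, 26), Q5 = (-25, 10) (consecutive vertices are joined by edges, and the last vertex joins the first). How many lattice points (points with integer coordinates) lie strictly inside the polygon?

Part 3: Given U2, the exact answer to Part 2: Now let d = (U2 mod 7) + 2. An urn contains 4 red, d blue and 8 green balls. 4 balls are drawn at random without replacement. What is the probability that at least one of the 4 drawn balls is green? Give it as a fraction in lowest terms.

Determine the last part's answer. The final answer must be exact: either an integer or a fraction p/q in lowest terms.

986/1001

Part 1: squarings mod 1077: 47^1=47, 47^2=55, 47^4=871, 47^8=433, 47^16=91, 47^32=742, 47^64=217, 47^128=778, 47^256=10, 47^512=100, 47^1024=307, 47^2048=550, 47^4096=940, 47^8192=460, 47^16384=508, 47^32768=661, 47^65536=736, 47^131072=1042, 47^262144=148, 47^524288=364; 47^872256 = 47^64 * 47^256 * 47^512 * 47^1024 * 47^2048 * 47^16384 * 47^65536 * 47^262144 * 47^524288 = 655 (mod 1077); answer 655
Part 2: U1 = 655; c = -33; cross terms: (-33*-10 - 31*-23)=1043, (31*39 - -18*-10)=1029, (-18*26 - -28*39)=624, (-28*10 - -25*26)=370, (-25*-23 - -33*10)=905; twice the area = |3971| = 3971; area = 3971/2; boundary points = 1 + 49 + 1 + 1 + 1 = 53; strictly interior points = area - boundary/2 + 1 = 1960; answer 1960
Part 3: U2 = 1960; d = 2; total draws C(14,4) = 1001; complement C(6,4) = 15; favorable 1001 - 15 = 986; P = 986/1001; answer 986/1001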